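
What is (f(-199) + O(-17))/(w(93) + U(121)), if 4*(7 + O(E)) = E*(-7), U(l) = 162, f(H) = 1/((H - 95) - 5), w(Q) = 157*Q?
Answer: 27205/17656548 ≈ 0.0015408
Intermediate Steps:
f(H) = 1/(-100 + H) (f(H) = 1/((-95 + H) - 5) = 1/(-100 + H))
O(E) = -7 - 7*E/4 (O(E) = -7 + (E*(-7))/4 = -7 + (-7*E)/4 = -7 - 7*E/4)
(f(-199) + O(-17))/(w(93) + U(121)) = (1/(-100 - 199) + (-7 - 7/4*(-17)))/(157*93 + 162) = (1/(-299) + (-7 + 119/4))/(14601 + 162) = (-1/299 + 91/4)/14763 = (27205/1196)*(1/14763) = 27205/17656548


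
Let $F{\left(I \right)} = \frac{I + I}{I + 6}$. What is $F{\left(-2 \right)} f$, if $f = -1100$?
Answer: $1100$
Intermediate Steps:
$F{\left(I \right)} = \frac{2 I}{6 + I}$
$F{\left(-2 \right)} f = 2 \left(-2\right) \frac{1}{6 - 2} \left(-1100\right) = 2 \left(-2\right) \frac{1}{4} \left(-1100\right) = \left(-1\right) \left(-1100\right) = 1100$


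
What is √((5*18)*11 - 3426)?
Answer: 2*I*√609 ≈ 49.356*I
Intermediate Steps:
√((5*18)*11 - 3426) = √(90*11 - 3426) = √(990 - 3426) = √(-2436) = 2*I*√609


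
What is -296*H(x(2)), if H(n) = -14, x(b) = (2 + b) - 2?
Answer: 4144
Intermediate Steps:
x(b) = b
-296*H(x(2)) = -296*(-14) = 4144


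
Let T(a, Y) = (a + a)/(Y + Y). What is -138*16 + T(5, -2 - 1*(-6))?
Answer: -8827/4 ≈ -2206.8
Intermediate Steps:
T(a, Y) = a/Y (T(a, Y) = (2*a)/((2*Y)) = (2*a)*(1/(2*Y)) = a/Y)
-138*16 + T(5, -2 - 1*(-6)) = -138*16 + 5/(-2 - 1*(-6)) = -2208 + 5/(-2 + 6) = -2208 + 5/4 = -8827/4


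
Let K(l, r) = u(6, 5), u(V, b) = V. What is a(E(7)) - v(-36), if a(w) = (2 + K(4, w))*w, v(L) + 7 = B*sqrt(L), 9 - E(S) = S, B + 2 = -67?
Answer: 23 + 414*I ≈ 23.0 + 414.0*I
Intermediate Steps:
B = -69 (B = -2 - 67 = -69)
K(l, r) = 6
E(S) = 9 - S
v(L) = -7 - 69*sqrt(L)
a(w) = 8*w (a(w) = (2 + 6)*w = 8*w)
a(E(7)) - v(-36) = 8*(9 - 1*7) - (-7 - 414*I) = 8*(9 - 7) - (-7 - 414*I) = 8*2 - (-7 - 414*I) = 16 + (7 + 414*I) = 23 + 414*I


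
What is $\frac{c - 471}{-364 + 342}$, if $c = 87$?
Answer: $\frac{192}{11} \approx 17.455$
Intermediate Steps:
$\frac{c - 471}{-364 + 342} = \frac{87 - 471}{-364 + 342} = - \frac{384}{-22} = \left(-384\right) \left(- \frac{1}{22}\right) = \frac{192}{11}$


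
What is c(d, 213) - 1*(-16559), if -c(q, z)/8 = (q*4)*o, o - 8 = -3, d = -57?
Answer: 25679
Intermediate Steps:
o = 5 (o = 8 - 3 = 5)
c(q, z) = -160*q (c(q, z) = -8*q*4*5 = -8*4*q*5 = -160*q)
c(d, 213) - 1*(-16559) = -160*(-57) - 1*(-16559) = 9120 + 16559 = 25679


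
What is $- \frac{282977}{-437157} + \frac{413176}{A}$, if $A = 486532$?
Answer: $\frac{79575036599}{53172717381} \approx 1.4965$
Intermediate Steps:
$- \frac{282977}{-437157} + \frac{413176}{A} = - \frac{282977}{-437157} + \frac{413176}{486532} = \left(-282977\right) \left(- \frac{1}{437157}\right) + 413176 \cdot \frac{1}{486532} = \frac{282977}{437157} + \frac{103294}{121633} = \frac{79575036599}{53172717381}$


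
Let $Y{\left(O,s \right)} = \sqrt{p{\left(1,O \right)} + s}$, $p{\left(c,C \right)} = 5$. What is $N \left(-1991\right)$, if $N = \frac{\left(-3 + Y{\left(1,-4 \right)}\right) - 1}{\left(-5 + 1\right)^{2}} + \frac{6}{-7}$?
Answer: $\frac{232947}{112} \approx 2079.9$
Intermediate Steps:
$Y{\left(O,s \right)} = \sqrt{5 + s}$
$N = - \frac{117}{112}$ ($N = \frac{\left(-3 + \sqrt{5 - 4}\right) - 1}{\left(-5 + 1\right)^{2}} + \frac{6}{-7} = \frac{\left(-3 + \sqrt{1}\right) - 1}{\left(-4\right)^{2}} + 6 \left(- \frac{1}{7}\right) = \frac{\left(-3 + 1\right) - 1}{16} - \frac{6}{7} = \left(-2 - 1\right) \frac{1}{16} - \frac{6}{7} = \left(-3\right) \frac{1}{16} - \frac{6}{7} = - \frac{3}{16} - \frac{6}{7} = - \frac{117}{112} \approx -1.0446$)
$N \left(-1991\right) = \left(- \frac{117}{112}\right) \left(-1991\right) = \frac{232947}{112}$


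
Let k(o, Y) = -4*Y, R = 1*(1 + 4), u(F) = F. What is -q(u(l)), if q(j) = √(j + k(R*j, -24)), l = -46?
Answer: -5*√2 ≈ -7.0711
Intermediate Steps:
R = 5 (R = 1*5 = 5)
q(j) = √(96 + j) (q(j) = √(j - 4*(-24)) = √(j + 96) = √(96 + j))
-q(u(l)) = -√(96 - 46) = -√50 = -5*√2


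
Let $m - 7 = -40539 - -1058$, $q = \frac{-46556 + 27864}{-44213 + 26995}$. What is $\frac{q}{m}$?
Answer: $- \frac{4673}{169915833} \approx -2.7502 \cdot 10^{-5}$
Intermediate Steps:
$q = \frac{9346}{8609}$ ($q = - \frac{18692}{-17218} = \left(-18692\right) \left(- \frac{1}{17218}\right) = \frac{9346}{8609} \approx 1.0856$)
$m = -39474$ ($m = 7 - 39481 = -39474$)
$\frac{q}{m} = \frac{9346}{8609 \left(-39474\right)} = \frac{9346}{8609} \left(- \frac{1}{39474}\right) = - \frac{4673}{169915833}$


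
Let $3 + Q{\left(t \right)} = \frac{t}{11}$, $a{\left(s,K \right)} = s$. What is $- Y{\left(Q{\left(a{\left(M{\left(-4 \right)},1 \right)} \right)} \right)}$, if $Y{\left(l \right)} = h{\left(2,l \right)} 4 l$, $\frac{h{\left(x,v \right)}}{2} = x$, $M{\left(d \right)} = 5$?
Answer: $\frac{448}{11} \approx 40.727$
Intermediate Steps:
$Q{\left(t \right)} = -3 + \frac{t}{11}$
$h{\left(x,v \right)} = 2 x$
$Y{\left(l \right)} = 16 l$ ($Y{\left(l \right)} = 2 \cdot 2 \cdot 4 l = 4 \cdot 4 l = 16 l$)
$- Y{\left(Q{\left(a{\left(M{\left(-4 \right)},1 \right)} \right)} \right)} = - 16 \left(-3 + \frac{1}{11} \cdot 5\right) = - 16 \left(-3 + \frac{5}{11}\right) = - \frac{16 \left(-28\right)}{11} = \left(-1\right) \left(- \frac{448}{11}\right) = \frac{448}{11}$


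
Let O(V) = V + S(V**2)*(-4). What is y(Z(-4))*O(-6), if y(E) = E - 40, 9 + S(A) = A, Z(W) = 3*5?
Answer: 2850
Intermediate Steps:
Z(W) = 15
S(A) = -9 + A
y(E) = -40 + E
O(V) = 36 + V - 4*V**2 (O(V) = V + (-9 + V**2)*(-4) = V + (36 - 4*V**2) = 36 + V - 4*V**2)
y(Z(-4))*O(-6) = (-40 + 15)*(36 - 6 - 4*(-6)**2) = -25*(36 - 6 - 4*36) = -25*(36 - 6 - 144) = -25*(-114) = 2850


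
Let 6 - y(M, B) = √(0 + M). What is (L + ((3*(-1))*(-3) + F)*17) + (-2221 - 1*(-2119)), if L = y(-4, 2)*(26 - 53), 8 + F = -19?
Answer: -570 + 54*I ≈ -570.0 + 54.0*I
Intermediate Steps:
F = -27 (F = -8 - 19 = -27)
y(M, B) = 6 - √M (y(M, B) = 6 - √(0 + M) = 6 - √M)
L = -162 + 54*I (L = (6 - √(-4))*(26 - 53) = (6 - 2*I)*(-27) = -162 + 54*I ≈ -162.0 + 54.0*I)
(L + ((3*(-1))*(-3) + F)*17) + (-2221 - 1*(-2119)) = ((-162 + 54*I) + ((3*(-1))*(-3) - 27)*17) + (-2221 - 1*(-2119)) = ((-162 + 54*I) + (-3*(-3) - 27)*17) + (-2221 + 2119) = ((-162 + 54*I) + (9 - 27)*17) - 102 = ((-162 + 54*I) - 18*17) - 102 = ((-162 + 54*I) - 306) - 102 = (-468 + 54*I) - 102 = -570 + 54*I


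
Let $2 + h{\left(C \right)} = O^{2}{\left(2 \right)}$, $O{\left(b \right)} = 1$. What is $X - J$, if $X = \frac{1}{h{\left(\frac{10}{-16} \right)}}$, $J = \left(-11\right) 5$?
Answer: $54$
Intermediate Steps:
$J = -55$
$h{\left(C \right)} = -1$ ($h{\left(C \right)} = -2 + 1^{2} = -2 + 1 = -1$)
$X = -1$ ($X = \frac{1}{-1} = -1$)
$X - J = -1 - -55 = -1 + 55 = 54$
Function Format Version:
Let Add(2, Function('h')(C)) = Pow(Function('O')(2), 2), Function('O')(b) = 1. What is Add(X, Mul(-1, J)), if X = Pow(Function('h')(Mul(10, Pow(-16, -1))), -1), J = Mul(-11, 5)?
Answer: 54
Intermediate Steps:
J = -55
Function('h')(C) = -1 (Function('h')(C) = Add(-2, Pow(1, 2)) = Add(-2, 1) = -1)
X = -1 (X = Pow(-1, -1) = -1)
Add(X, Mul(-1, J)) = Add(-1, Mul(-1, -55)) = Add(-1, 55) = 54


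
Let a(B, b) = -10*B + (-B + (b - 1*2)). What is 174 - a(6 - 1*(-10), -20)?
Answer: 372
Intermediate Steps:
a(B, b) = -2 + b - 11*B (a(B, b) = -10*B + (-B + (b - 2)) = -10*B + (-B + (-2 + b)) = -10*B + (-2 + b - B) = -2 + b - 11*B)
174 - a(6 - 1*(-10), -20) = 174 - (-2 - 20 - 11*(6 - 1*(-10))) = 174 - (-2 - 20 - 11*(6 + 10)) = 174 - (-2 - 20 - 11*16) = 174 - (-2 - 20 - 176) = 174 - 1*(-198) = 174 + 198 = 372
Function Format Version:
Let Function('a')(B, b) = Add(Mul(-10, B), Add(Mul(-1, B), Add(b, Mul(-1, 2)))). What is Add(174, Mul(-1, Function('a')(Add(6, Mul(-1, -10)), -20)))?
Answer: 372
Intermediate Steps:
Function('a')(B, b) = Add(-2, b, Mul(-11, B)) (Function('a')(B, b) = Add(Mul(-10, B), Add(Mul(-1, B), Add(b, -2))) = Add(Mul(-10, B), Add(Mul(-1, B), Add(-2, b))) = Add(Mul(-10, B), Add(-2, b, Mul(-1, B))) = Add(-2, b, Mul(-11, B)))
Add(174, Mul(-1, Function('a')(Add(6, Mul(-1, -10)), -20))) = Add(174, Mul(-1, Add(-2, -20, Mul(-11, Add(6, Mul(-1, -10)))))) = Add(174, Mul(-1, Add(-2, -20, Mul(-11, Add(6, 10))))) = Add(174, Mul(-1, Add(-2, -20, Mul(-11, 16)))) = Add(174, Mul(-1, Add(-2, -20, -176))) = Add(174, Mul(-1, -198)) = Add(174, 198) = 372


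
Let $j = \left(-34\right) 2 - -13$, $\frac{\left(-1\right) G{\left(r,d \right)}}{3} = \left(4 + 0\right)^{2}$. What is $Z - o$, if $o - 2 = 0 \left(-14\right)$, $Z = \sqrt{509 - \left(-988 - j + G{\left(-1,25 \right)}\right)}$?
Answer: $-2 + \sqrt{1490} \approx 36.601$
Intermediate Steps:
$G{\left(r,d \right)} = -48$ ($G{\left(r,d \right)} = - 3 \left(4 + 0\right)^{2} = - 3 \cdot 4^{2} = \left(-3\right) 16 = -48$)
$j = -55$ ($j = -68 + 13 = -55$)
$Z = \sqrt{1490}$ ($Z = \sqrt{509 - -981} = \sqrt{509 + \left(\left(-55 + 48\right) + 988\right)} = \sqrt{509 + \left(-7 + 988\right)} = \sqrt{509 + 981} = \sqrt{1490} \approx 38.601$)
$o = 2$ ($o = 2 + 0 \left(-14\right) = 2 + 0 = 2$)
$Z - o = \sqrt{1490} - 2 = -2 + \sqrt{1490}$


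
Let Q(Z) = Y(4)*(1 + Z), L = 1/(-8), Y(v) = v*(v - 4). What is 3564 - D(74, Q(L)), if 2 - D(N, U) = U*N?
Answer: 3562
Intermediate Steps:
Y(v) = v*(-4 + v)
L = -⅛ ≈ -0.12500
Q(Z) = 0 (Q(Z) = (4*(-4 + 4))*(1 + Z) = (4*0)*(1 + Z) = 0*(1 + Z) = 0)
D(N, U) = 2 - N*U (D(N, U) = 2 - U*N = 2 - N*U)
3564 - D(74, Q(L)) = 3564 - (2 - 1*74*0) = 3564 - (2 + 0) = 3564 - 1*2 = 3564 - 2 = 3562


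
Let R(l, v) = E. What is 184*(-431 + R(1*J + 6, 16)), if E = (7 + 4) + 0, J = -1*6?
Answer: -77280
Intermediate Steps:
J = -6
E = 11 (E = 11 + 0 = 11)
R(l, v) = 11
184*(-431 + R(1*J + 6, 16)) = 184*(-431 + 11) = 184*(-420) = -77280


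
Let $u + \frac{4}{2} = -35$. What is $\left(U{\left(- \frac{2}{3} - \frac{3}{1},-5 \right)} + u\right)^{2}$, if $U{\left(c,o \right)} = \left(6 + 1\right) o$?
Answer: $5184$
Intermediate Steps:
$u = -37$ ($u = -2 - 35 = -37$)
$U{\left(c,o \right)} = 7 o$
$\left(U{\left(- \frac{2}{3} - \frac{3}{1},-5 \right)} + u\right)^{2} = \left(7 \left(-5\right) - 37\right)^{2} = \left(-35 - 37\right)^{2} = \left(-72\right)^{2} = 5184$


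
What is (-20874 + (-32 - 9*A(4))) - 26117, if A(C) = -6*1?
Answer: -46969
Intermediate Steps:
A(C) = -6
(-20874 + (-32 - 9*A(4))) - 26117 = (-20874 + (-32 - 9*(-6))) - 26117 = (-20874 + (-32 + 54)) - 26117 = (-20874 + 22) - 26117 = -20852 - 26117 = -46969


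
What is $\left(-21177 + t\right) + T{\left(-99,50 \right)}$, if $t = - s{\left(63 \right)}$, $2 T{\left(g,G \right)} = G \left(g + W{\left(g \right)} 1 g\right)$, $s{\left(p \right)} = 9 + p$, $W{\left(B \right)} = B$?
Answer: $221301$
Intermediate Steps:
$T{\left(g,G \right)} = \frac{G \left(g + g^{2}\right)}{2}$ ($T{\left(g,G \right)} = \frac{G \left(g + g 1 g\right)}{2} = \frac{G \left(g + g g\right)}{2} = \frac{G \left(g + g^{2}\right)}{2}$)
$t = -72$ ($t = - (9 + 63) = \left(-1\right) 72 = -72$)
$\left(-21177 + t\right) + T{\left(-99,50 \right)} = \left(-21177 - 72\right) + \frac{1}{2} \cdot 50 \left(-99\right) \left(1 - 99\right) = -21249 + \frac{1}{2} \cdot 50 \left(-99\right) \left(-98\right) = -21249 + 242550 = 221301$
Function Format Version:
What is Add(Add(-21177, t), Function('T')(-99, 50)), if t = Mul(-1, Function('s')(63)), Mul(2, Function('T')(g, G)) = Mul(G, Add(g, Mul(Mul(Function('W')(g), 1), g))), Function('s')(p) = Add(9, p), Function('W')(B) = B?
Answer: 221301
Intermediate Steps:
Function('T')(g, G) = Mul(Rational(1, 2), G, Add(g, Pow(g, 2))) (Function('T')(g, G) = Mul(Rational(1, 2), Mul(G, Add(g, Mul(Mul(g, 1), g)))) = Mul(Rational(1, 2), Mul(G, Add(g, Mul(g, g)))) = Mul(Rational(1, 2), Mul(G, Add(g, Pow(g, 2)))) = Mul(Rational(1, 2), G, Add(g, Pow(g, 2))))
t = -72 (t = Mul(-1, Add(9, 63)) = Mul(-1, 72) = -72)
Add(Add(-21177, t), Function('T')(-99, 50)) = Add(Add(-21177, -72), Mul(Rational(1, 2), 50, -99, Add(1, -99))) = Add(-21249, Mul(Rational(1, 2), 50, -99, -98)) = Add(-21249, 242550) = 221301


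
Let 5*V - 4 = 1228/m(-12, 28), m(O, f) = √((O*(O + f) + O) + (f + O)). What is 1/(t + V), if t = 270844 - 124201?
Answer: 172306465/25267675169163 + 3070*I*√47/25267675169163 ≈ 6.8192e-6 + 8.3296e-10*I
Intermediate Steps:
t = 146643
m(O, f) = √(f + 2*O + O*(O + f)) (m(O, f) = √((O + O*(O + f)) + (O + f)) = √(f + 2*O + O*(O + f)))
V = ⅘ - 614*I*√47/235 (V = ⅘ + (1228/(√(28 + (-12)² + 2*(-12) - 12*28)))/5 = ⅘ + (1228/(√(28 + 144 - 24 - 336)))/5 = ⅘ + (1228/(√(-188)))/5 = ⅘ + (1228/((2*I*√47)))/5 = ⅘ + (1228*(-I*√47/94))/5 = ⅘ + (-614*I*√47/47)/5 = ⅘ - 614*I*√47/235 ≈ 0.8 - 17.912*I)
1/(t + V) = 1/(146643 + (⅘ - 614*I*√47/235)) = 1/(733219/5 - 614*I*√47/235)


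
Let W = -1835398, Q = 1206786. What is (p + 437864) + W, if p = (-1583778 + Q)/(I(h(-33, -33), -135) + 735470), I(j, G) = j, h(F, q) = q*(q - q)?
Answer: -513922353986/367735 ≈ -1.3975e+6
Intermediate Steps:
h(F, q) = 0 (h(F, q) = q*0 = 0)
p = -188496/367735 (p = (-1583778 + 1206786)/(0 + 735470) = -376992/735470 = -376992*1/735470 = -188496/367735 ≈ -0.51259)
(p + 437864) + W = (-188496/367735 + 437864) - 1835398 = 161017729544/367735 - 1835398 = -513922353986/367735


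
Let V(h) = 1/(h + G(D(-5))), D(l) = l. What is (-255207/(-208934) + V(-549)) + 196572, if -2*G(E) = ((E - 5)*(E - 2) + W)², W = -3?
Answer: 229462723747217/1167314258 ≈ 1.9657e+5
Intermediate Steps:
G(E) = -(-3 + (-5 + E)*(-2 + E))²/2 (G(E) = -((E - 5)*(E - 2) - 3)²/2 = -((-5 + E)*(-2 + E) - 3)²/2 = -(-3 + (-5 + E)*(-2 + E))²/2)
V(h) = 1/(-4489/2 + h) (V(h) = 1/(h - (7 + (-5)² - 7*(-5))²/2) = 1/(h - (7 + 25 + 35)²/2) = 1/(h - ½*67²) = 1/(h - ½*4489) = 1/(h - 4489/2) = 1/(-4489/2 + h))
(-255207/(-208934) + V(-549)) + 196572 = (-255207/(-208934) + 2/(-4489 + 2*(-549))) + 196572 = (-255207*(-1/208934) + 2/(-4489 - 1098)) + 196572 = (255207/208934 + 2/(-5587)) + 196572 = (255207/208934 + 2*(-1/5587)) + 196572 = (255207/208934 - 2/5587) + 196572 = 1425423641/1167314258 + 196572 = 229462723747217/1167314258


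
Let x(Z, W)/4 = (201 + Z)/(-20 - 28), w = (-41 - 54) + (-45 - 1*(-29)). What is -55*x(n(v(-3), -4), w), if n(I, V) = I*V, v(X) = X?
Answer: 3905/4 ≈ 976.25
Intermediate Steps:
w = -111 (w = -95 + (-45 + 29) = -95 - 16 = -111)
x(Z, W) = -67/4 - Z/12 (x(Z, W) = 4*((201 + Z)/(-20 - 28)) = 4*((201 + Z)/(-48)) = 4*((201 + Z)*(-1/48)) = 4*(-67/16 - Z/48) = -67/4 - Z/12)
-55*x(n(v(-3), -4), w) = -55*(-67/4 - (-1)*(-4)/4) = -55*(-67/4 - 1/12*12) = -55*(-67/4 - 1) = -55*(-71/4) = 3905/4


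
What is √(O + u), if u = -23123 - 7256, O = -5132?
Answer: I*√35511 ≈ 188.44*I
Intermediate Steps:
u = -30379
√(O + u) = √(-5132 - 30379) = √(-35511) = I*√35511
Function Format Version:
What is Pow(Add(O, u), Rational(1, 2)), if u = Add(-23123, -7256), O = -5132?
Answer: Mul(I, Pow(35511, Rational(1, 2))) ≈ Mul(188.44, I)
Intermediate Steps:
u = -30379
Pow(Add(O, u), Rational(1, 2)) = Pow(Add(-5132, -30379), Rational(1, 2)) = Pow(-35511, Rational(1, 2)) = Mul(I, Pow(35511, Rational(1, 2)))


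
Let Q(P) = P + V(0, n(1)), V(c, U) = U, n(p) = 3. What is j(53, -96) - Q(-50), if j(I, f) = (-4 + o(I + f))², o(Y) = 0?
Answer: 63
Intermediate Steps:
j(I, f) = 16 (j(I, f) = (-4 + 0)² = (-4)² = 16)
Q(P) = 3 + P (Q(P) = P + 3 = 3 + P)
j(53, -96) - Q(-50) = 16 - (3 - 50) = 16 - 1*(-47) = 16 + 47 = 63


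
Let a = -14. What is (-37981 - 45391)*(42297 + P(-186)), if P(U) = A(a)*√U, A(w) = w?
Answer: -3526385484 + 1167208*I*√186 ≈ -3.5264e+9 + 1.5919e+7*I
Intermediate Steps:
P(U) = -14*√U
(-37981 - 45391)*(42297 + P(-186)) = (-37981 - 45391)*(42297 - 14*I*√186) = -83372*(42297 - 14*I*√186) = -3526385484 + 1167208*I*√186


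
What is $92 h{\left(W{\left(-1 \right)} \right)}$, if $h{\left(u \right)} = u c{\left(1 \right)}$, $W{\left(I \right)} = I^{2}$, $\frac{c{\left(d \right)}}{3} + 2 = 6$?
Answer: $1104$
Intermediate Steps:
$c{\left(d \right)} = 12$ ($c{\left(d \right)} = -6 + 3 \cdot 6 = -6 + 18 = 12$)
$h{\left(u \right)} = 12 u$ ($h{\left(u \right)} = u 12 = 12 u$)
$92 h{\left(W{\left(-1 \right)} \right)} = 92 \cdot 12 \left(-1\right)^{2} = 92 \cdot 12 \cdot 1 = 92 \cdot 12 = 1104$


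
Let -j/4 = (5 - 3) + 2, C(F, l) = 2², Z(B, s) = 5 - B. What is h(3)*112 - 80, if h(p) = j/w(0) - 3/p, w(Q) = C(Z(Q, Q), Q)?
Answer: -640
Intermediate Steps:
C(F, l) = 4
w(Q) = 4
j = -16 (j = -4*((5 - 3) + 2) = -4*(2 + 2) = -4*4 = -16)
h(p) = -4 - 3/p (h(p) = -16/4 - 3/p = -16*¼ - 3/p = -4 - 3/p)
h(3)*112 - 80 = (-4 - 3/3)*112 - 80 = (-4 - 3*⅓)*112 - 80 = (-4 - 1)*112 - 80 = -5*112 - 80 = -560 - 80 = -640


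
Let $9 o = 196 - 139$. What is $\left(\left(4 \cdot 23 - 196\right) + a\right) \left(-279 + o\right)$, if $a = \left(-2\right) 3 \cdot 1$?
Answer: $\frac{89980}{3} \approx 29993.0$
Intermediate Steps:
$o = \frac{19}{3}$ ($o = \frac{196 - 139}{9} = \frac{1}{9} \cdot 57 = \frac{19}{3} \approx 6.3333$)
$a = -6$ ($a = \left(-6\right) 1 = -6$)
$\left(\left(4 \cdot 23 - 196\right) + a\right) \left(-279 + o\right) = \left(\left(4 \cdot 23 - 196\right) - 6\right) \left(-279 + \frac{19}{3}\right) = \left(\left(92 - 196\right) - 6\right) \left(- \frac{818}{3}\right) = \left(-104 - 6\right) \left(- \frac{818}{3}\right) = \left(-110\right) \left(- \frac{818}{3}\right) = \frac{89980}{3}$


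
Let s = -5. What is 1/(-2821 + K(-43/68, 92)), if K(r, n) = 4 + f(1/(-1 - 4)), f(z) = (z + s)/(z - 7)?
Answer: -18/50693 ≈ -0.00035508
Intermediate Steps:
f(z) = (-5 + z)/(-7 + z) (f(z) = (z - 5)/(z - 7) = (-5 + z)/(-7 + z))
K(r, n) = 85/18 (K(r, n) = 4 + (-5 + 1/(-1 - 4))/(-7 + 1/(-1 - 4)) = 4 + (-5 + 1/(-5))/(-7 + 1/(-5)) = 4 + (-5 - ⅕)/(-7 - ⅕) = 4 - 26/5/(-36/5) = 4 - 5/36*(-26/5) = 4 + 13/18 = 85/18)
1/(-2821 + K(-43/68, 92)) = 1/(-2821 + 85/18) = 1/(-50693/18) = -18/50693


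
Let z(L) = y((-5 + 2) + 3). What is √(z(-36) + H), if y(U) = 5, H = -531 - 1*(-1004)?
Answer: √478 ≈ 21.863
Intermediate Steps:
H = 473 (H = -531 + 1004 = 473)
z(L) = 5
√(z(-36) + H) = √(5 + 473) = √478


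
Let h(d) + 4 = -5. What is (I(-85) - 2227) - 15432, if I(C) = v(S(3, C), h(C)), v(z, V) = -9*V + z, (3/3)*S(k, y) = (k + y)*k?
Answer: -17824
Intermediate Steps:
S(k, y) = k*(k + y) (S(k, y) = (k + y)*k = k*(k + y))
h(d) = -9 (h(d) = -4 - 5 = -9)
v(z, V) = z - 9*V
I(C) = 90 + 3*C (I(C) = 3*(3 + C) - 9*(-9) = (9 + 3*C) + 81 = 90 + 3*C)
(I(-85) - 2227) - 15432 = ((90 + 3*(-85)) - 2227) - 15432 = ((90 - 255) - 2227) - 15432 = (-165 - 2227) - 15432 = -2392 - 15432 = -17824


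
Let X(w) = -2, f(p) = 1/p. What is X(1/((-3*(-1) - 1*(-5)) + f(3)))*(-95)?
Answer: 190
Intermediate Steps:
X(1/((-3*(-1) - 1*(-5)) + f(3)))*(-95) = -2*(-95) = 190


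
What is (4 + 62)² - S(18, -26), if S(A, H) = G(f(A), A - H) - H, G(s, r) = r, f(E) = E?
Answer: 4286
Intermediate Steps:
S(A, H) = A - 2*H (S(A, H) = (A - H) - H = A - 2*H)
(4 + 62)² - S(18, -26) = (4 + 62)² - (18 - 2*(-26)) = 66² - (18 + 52) = 4356 - 1*70 = 4356 - 70 = 4286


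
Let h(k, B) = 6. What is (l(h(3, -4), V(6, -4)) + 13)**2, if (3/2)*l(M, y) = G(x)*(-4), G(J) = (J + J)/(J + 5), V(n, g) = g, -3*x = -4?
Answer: 458329/3249 ≈ 141.07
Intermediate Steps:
x = 4/3 (x = -1/3*(-4) = 4/3 ≈ 1.3333)
G(J) = 2*J/(5 + J) (G(J) = (2*J)/(5 + J) = 2*J/(5 + J))
l(M, y) = -64/57 (l(M, y) = 2*((2*(4/3)/(5 + 4/3))*(-4))/3 = 2*((2*(4/3)/(19/3))*(-4))/3 = 2*((2*(4/3)*(3/19))*(-4))/3 = 2*((8/19)*(-4))/3 = (2/3)*(-32/19) = -64/57)
(l(h(3, -4), V(6, -4)) + 13)**2 = (-64/57 + 13)**2 = (677/57)**2 = 458329/3249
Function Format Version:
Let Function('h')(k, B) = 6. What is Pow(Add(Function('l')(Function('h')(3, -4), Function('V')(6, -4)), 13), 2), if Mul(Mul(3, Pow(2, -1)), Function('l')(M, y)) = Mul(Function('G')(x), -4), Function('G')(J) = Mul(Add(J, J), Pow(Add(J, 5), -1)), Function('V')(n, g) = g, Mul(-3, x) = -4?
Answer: Rational(458329, 3249) ≈ 141.07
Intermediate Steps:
x = Rational(4, 3) (x = Mul(Rational(-1, 3), -4) = Rational(4, 3) ≈ 1.3333)
Function('G')(J) = Mul(2, J, Pow(Add(5, J), -1)) (Function('G')(J) = Mul(Mul(2, J), Pow(Add(5, J), -1)) = Mul(2, J, Pow(Add(5, J), -1)))
Function('l')(M, y) = Rational(-64, 57) (Function('l')(M, y) = Mul(Rational(2, 3), Mul(Mul(2, Rational(4, 3), Pow(Add(5, Rational(4, 3)), -1)), -4)) = Mul(Rational(2, 3), Mul(Mul(2, Rational(4, 3), Pow(Rational(19, 3), -1)), -4)) = Mul(Rational(2, 3), Mul(Mul(2, Rational(4, 3), Rational(3, 19)), -4)) = Mul(Rational(2, 3), Mul(Rational(8, 19), -4)) = Mul(Rational(2, 3), Rational(-32, 19)) = Rational(-64, 57))
Pow(Add(Function('l')(Function('h')(3, -4), Function('V')(6, -4)), 13), 2) = Pow(Add(Rational(-64, 57), 13), 2) = Pow(Rational(677, 57), 2) = Rational(458329, 3249)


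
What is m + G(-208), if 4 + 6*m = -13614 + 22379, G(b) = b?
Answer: 7513/6 ≈ 1252.2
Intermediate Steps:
m = 8761/6 (m = -⅔ + (-13614 + 22379)/6 = -⅔ + (⅙)*8765 = -⅔ + 8765/6 = 8761/6 ≈ 1460.2)
m + G(-208) = 8761/6 - 208 = 7513/6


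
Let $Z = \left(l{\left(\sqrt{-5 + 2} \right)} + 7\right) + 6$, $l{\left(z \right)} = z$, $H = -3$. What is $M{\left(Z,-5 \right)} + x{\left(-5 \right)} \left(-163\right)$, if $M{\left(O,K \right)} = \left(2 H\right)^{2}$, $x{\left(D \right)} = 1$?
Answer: $-127$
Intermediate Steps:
$Z = 13 + i \sqrt{3}$ ($Z = \left(\sqrt{-5 + 2} + 7\right) + 6 = \left(\sqrt{-3} + 7\right) + 6 = \left(i \sqrt{3} + 7\right) + 6 = \left(7 + i \sqrt{3}\right) + 6 = 13 + i \sqrt{3} \approx 13.0 + 1.732 i$)
$M{\left(O,K \right)} = 36$ ($M{\left(O,K \right)} = \left(2 \left(-3\right)\right)^{2} = \left(-6\right)^{2} = 36$)
$M{\left(Z,-5 \right)} + x{\left(-5 \right)} \left(-163\right) = 36 + 1 \left(-163\right) = 36 - 163 = -127$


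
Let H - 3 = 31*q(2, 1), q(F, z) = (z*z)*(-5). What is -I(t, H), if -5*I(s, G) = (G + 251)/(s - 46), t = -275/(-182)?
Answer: -6006/13495 ≈ -0.44505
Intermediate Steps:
q(F, z) = -5*z² (q(F, z) = z²*(-5) = -5*z²)
t = 275/182 (t = -275*(-1/182) = 275/182 ≈ 1.5110)
H = -152 (H = 3 + 31*(-5*1²) = 3 + 31*(-5*1) = 3 + 31*(-5) = 3 - 155 = -152)
I(s, G) = -(251 + G)/(5*(-46 + s)) (I(s, G) = -(G + 251)/(5*(s - 46)) = -(251 + G)/(5*(-46 + s)))
-I(t, H) = -(-251 - 1*(-152))/(5*(-46 + 275/182)) = -(-251 + 152)/(5*(-8097/182)) = -(-182)*(-99)/(5*8097) = -1*6006/13495 = -6006/13495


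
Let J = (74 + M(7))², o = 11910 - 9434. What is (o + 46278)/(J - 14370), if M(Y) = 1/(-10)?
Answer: -4875400/890879 ≈ -5.4726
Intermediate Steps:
M(Y) = -⅒ (M(Y) = 1*(-⅒) = -⅒)
o = 2476
J = 546121/100 (J = (74 - ⅒)² = (739/10)² = 546121/100 ≈ 5461.2)
(o + 46278)/(J - 14370) = (2476 + 46278)/(546121/100 - 14370) = 48754/(-890879/100) = 48754*(-100/890879) = -4875400/890879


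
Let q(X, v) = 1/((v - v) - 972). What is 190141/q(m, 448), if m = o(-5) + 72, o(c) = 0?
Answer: -184817052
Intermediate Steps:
m = 72 (m = 0 + 72 = 72)
q(X, v) = -1/972 (q(X, v) = 1/(0 - 972) = 1/(-972) = -1/972)
190141/q(m, 448) = 190141/(-1/972) = 190141*(-972) = -184817052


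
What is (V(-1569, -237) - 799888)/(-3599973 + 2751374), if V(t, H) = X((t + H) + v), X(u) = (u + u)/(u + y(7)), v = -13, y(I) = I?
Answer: 724696709/768830694 ≈ 0.94260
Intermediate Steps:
X(u) = 2*u/(7 + u) (X(u) = (u + u)/(u + 7) = (2*u)/(7 + u) = 2*u/(7 + u))
V(t, H) = 2*(-13 + H + t)/(-6 + H + t) (V(t, H) = 2*((t + H) - 13)/(7 + ((t + H) - 13)) = 2*((H + t) - 13)/(7 + ((H + t) - 13)) = 2*(-13 + H + t)/(7 + (-13 + H + t)) = 2*(-13 + H + t)/(-6 + H + t))
(V(-1569, -237) - 799888)/(-3599973 + 2751374) = (2*(-13 - 237 - 1569)/(-6 - 237 - 1569) - 799888)/(-3599973 + 2751374) = (2*(-1819)/(-1812) - 799888)/(-848599) = (2*(-1/1812)*(-1819) - 799888)*(-1/848599) = (1819/906 - 799888)*(-1/848599) = -724696709/906*(-1/848599) = 724696709/768830694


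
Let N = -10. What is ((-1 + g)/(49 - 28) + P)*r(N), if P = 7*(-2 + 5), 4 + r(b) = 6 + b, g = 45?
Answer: -3880/21 ≈ -184.76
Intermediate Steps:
r(b) = 2 + b (r(b) = -4 + (6 + b) = 2 + b)
P = 21 (P = 7*3 = 21)
((-1 + g)/(49 - 28) + P)*r(N) = ((-1 + 45)/(49 - 28) + 21)*(2 - 10) = (44/21 + 21)*(-8) = (485/21)*(-8) = -3880/21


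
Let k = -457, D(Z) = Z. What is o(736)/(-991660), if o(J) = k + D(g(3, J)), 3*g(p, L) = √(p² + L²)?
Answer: 457/991660 - √541705/2974980 ≈ 0.00021344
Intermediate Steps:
g(p, L) = √(L² + p²)/3 (g(p, L) = √(p² + L²)/3 = √(L² + p²)/3)
o(J) = -457 + √(9 + J²)/3 (o(J) = -457 + √(J² + 3²)/3 = -457 + √(J² + 9)/3 = -457 + √(9 + J²)/3)
o(736)/(-991660) = (-457 + √(9 + 736²)/3)/(-991660) = (-457 + √(9 + 541696)/3)*(-1/991660) = (-457 + √541705/3)*(-1/991660) = 457/991660 - √541705/2974980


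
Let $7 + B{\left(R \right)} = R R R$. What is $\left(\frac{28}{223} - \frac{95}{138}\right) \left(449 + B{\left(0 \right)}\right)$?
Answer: $- \frac{3827941}{15387} \approx -248.78$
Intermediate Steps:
$B{\left(R \right)} = -7 + R^{3}$ ($B{\left(R \right)} = -7 + R R R = -7 + R^{2} R = -7 + R^{3}$)
$\left(\frac{28}{223} - \frac{95}{138}\right) \left(449 + B{\left(0 \right)}\right) = \left(\frac{28}{223} - \frac{95}{138}\right) \left(449 - \left(7 - 0^{3}\right)\right) = \left(28 \cdot \frac{1}{223} - \frac{95}{138}\right) \left(449 + \left(-7 + 0\right)\right) = \left(\frac{28}{223} - \frac{95}{138}\right) \left(449 - 7\right) = \left(- \frac{17321}{30774}\right) 442 = - \frac{3827941}{15387}$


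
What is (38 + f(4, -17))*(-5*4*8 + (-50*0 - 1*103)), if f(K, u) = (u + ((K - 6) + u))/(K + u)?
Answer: -139390/13 ≈ -10722.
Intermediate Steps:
f(K, u) = (-6 + K + 2*u)/(K + u) (f(K, u) = (u + ((-6 + K) + u))/(K + u) = (u + (-6 + K + u))/(K + u) = (-6 + K + 2*u)/(K + u))
(38 + f(4, -17))*(-5*4*8 + (-50*0 - 1*103)) = (38 + (-6 + 4 + 2*(-17))/(4 - 17))*(-5*4*8 + (-50*0 - 1*103)) = (38 + (-6 + 4 - 34)/(-13))*(-20*8 + (0 - 103)) = (38 - 1/13*(-36))*(-160 - 103) = (38 + 36/13)*(-263) = (530/13)*(-263) = -139390/13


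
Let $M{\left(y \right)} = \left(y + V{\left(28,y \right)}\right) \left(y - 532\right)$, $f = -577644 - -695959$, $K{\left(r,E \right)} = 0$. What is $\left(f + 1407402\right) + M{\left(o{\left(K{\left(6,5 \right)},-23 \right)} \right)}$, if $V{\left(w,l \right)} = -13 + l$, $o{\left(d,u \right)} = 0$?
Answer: $1532633$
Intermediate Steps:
$f = 118315$ ($f = -577644 + 695959 = 118315$)
$M{\left(y \right)} = \left(-532 + y\right) \left(-13 + 2 y\right)$ ($M{\left(y \right)} = \left(y + \left(-13 + y\right)\right) \left(y - 532\right) = \left(-13 + 2 y\right) \left(-532 + y\right) = \left(-532 + y\right) \left(-13 + 2 y\right)$)
$\left(f + 1407402\right) + M{\left(o{\left(K{\left(6,5 \right)},-23 \right)} \right)} = \left(118315 + 1407402\right) + \left(6916 - 0 + 2 \cdot 0^{2}\right) = 1525717 + \left(6916 + 0 + 2 \cdot 0\right) = 1525717 + \left(6916 + 0 + 0\right) = 1525717 + 6916 = 1532633$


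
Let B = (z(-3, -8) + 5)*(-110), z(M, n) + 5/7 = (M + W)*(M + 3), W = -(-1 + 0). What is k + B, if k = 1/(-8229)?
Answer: -27155707/57603 ≈ -471.43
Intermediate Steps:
W = 1 (W = -1*(-1) = 1)
k = -1/8229 ≈ -0.00012152
z(M, n) = -5/7 + (1 + M)*(3 + M) (z(M, n) = -5/7 + (M + 1)*(M + 3) = -5/7 + (1 + M)*(3 + M))
B = -3300/7 (B = ((16/7 + (-3)² + 4*(-3)) + 5)*(-110) = ((16/7 + 9 - 12) + 5)*(-110) = (-5/7 + 5)*(-110) = (30/7)*(-110) = -3300/7 ≈ -471.43)
k + B = -1/8229 - 3300/7 = -27155707/57603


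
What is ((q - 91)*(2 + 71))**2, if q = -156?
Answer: 325116961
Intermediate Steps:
((q - 91)*(2 + 71))**2 = ((-156 - 91)*(2 + 71))**2 = (-247*73)**2 = (-18031)**2 = 325116961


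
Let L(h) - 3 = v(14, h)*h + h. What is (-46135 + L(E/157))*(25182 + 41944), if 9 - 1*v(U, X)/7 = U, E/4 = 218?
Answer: -488165242872/157 ≈ -3.1093e+9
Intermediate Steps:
E = 872 (E = 4*218 = 872)
v(U, X) = 63 - 7*U
L(h) = 3 - 34*h (L(h) = 3 + ((63 - 7*14)*h + h) = 3 + ((63 - 98)*h + h) = 3 + (-35*h + h) = 3 - 34*h)
(-46135 + L(E/157))*(25182 + 41944) = (-46135 + (3 - 29648/157))*(25182 + 41944) = (-46135 + (3 - 29648/157))*67126 = (-46135 - 29177/157)*67126 = -7272372/157*67126 = -488165242872/157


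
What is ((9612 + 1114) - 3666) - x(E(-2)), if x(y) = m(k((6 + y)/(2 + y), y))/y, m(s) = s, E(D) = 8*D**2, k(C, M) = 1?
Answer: 225919/32 ≈ 7060.0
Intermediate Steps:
x(y) = 1/y
((9612 + 1114) - 3666) - x(E(-2)) = ((9612 + 1114) - 3666) - 1/(8*(-2)**2) = (10726 - 3666) - 1/(8*4) = 7060 - 1/32 = 225919/32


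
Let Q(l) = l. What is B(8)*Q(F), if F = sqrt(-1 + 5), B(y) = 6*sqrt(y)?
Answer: 24*sqrt(2) ≈ 33.941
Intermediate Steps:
F = 2 (F = sqrt(4) = 2)
B(8)*Q(F) = (6*sqrt(8))*2 = (6*(2*sqrt(2)))*2 = (12*sqrt(2))*2 = 24*sqrt(2)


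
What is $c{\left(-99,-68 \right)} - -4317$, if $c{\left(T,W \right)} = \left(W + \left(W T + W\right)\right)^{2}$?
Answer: $43511533$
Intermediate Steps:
$c{\left(T,W \right)} = \left(2 W + T W\right)^{2}$ ($c{\left(T,W \right)} = \left(W + \left(T W + W\right)\right)^{2} = \left(W + \left(W + T W\right)\right)^{2} = \left(2 W + T W\right)^{2}$)
$c{\left(-99,-68 \right)} - -4317 = \left(-68\right)^{2} \left(2 - 99\right)^{2} - -4317 = 4624 \left(-97\right)^{2} + 4317 = 4624 \cdot 9409 + 4317 = 43507216 + 4317 = 43511533$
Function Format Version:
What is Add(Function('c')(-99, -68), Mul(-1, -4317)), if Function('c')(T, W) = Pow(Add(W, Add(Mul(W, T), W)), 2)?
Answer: 43511533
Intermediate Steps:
Function('c')(T, W) = Pow(Add(Mul(2, W), Mul(T, W)), 2) (Function('c')(T, W) = Pow(Add(W, Add(Mul(T, W), W)), 2) = Pow(Add(W, Add(W, Mul(T, W))), 2) = Pow(Add(Mul(2, W), Mul(T, W)), 2))
Add(Function('c')(-99, -68), Mul(-1, -4317)) = Add(Mul(Pow(-68, 2), Pow(Add(2, -99), 2)), Mul(-1, -4317)) = Add(Mul(4624, Pow(-97, 2)), 4317) = Add(Mul(4624, 9409), 4317) = Add(43507216, 4317) = 43511533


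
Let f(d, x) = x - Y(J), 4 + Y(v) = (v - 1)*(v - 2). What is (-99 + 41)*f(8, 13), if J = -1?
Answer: -638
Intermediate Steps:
Y(v) = -4 + (-1 + v)*(-2 + v) (Y(v) = -4 + (v - 1)*(v - 2) = -4 + (-1 + v)*(-2 + v))
f(d, x) = -2 + x (f(d, x) = x - (-2 + (-1)² - 3*(-1)) = x - (-2 + 1 + 3) = x - 1*2 = x - 2 = -2 + x)
(-99 + 41)*f(8, 13) = (-99 + 41)*(-2 + 13) = -58*11 = -638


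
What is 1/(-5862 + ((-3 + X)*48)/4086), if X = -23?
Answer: -681/3992230 ≈ -0.00017058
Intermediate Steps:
1/(-5862 + ((-3 + X)*48)/4086) = 1/(-5862 + ((-3 - 23)*48)/4086) = 1/(-5862 - 26*48*(1/4086)) = 1/(-5862 - 1248*1/4086) = 1/(-5862 - 208/681) = 1/(-3992230/681) = -681/3992230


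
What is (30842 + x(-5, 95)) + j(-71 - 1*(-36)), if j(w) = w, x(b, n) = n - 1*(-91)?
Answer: 30993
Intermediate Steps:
x(b, n) = 91 + n (x(b, n) = n + 91 = 91 + n)
(30842 + x(-5, 95)) + j(-71 - 1*(-36)) = (30842 + (91 + 95)) + (-71 - 1*(-36)) = (30842 + 186) + (-71 + 36) = 31028 - 35 = 30993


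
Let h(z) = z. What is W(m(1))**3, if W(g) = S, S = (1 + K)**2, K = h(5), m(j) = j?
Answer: 46656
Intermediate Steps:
K = 5
S = 36 (S = (1 + 5)**2 = 6**2 = 36)
W(g) = 36
W(m(1))**3 = 36**3 = 46656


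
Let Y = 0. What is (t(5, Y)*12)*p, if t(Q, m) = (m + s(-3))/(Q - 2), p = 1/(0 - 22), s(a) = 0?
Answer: 0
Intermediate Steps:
p = -1/22 (p = 1/(-22) = -1/22 ≈ -0.045455)
t(Q, m) = m/(-2 + Q) (t(Q, m) = (m + 0)/(Q - 2) = m/(-2 + Q))
(t(5, Y)*12)*p = ((0/(-2 + 5))*12)*(-1/22) = ((0/3)*12)*(-1/22) = ((0*(⅓))*12)*(-1/22) = (0*12)*(-1/22) = 0*(-1/22) = 0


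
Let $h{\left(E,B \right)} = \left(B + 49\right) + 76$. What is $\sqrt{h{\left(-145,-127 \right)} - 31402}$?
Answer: $2 i \sqrt{7851} \approx 177.21 i$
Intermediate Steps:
$h{\left(E,B \right)} = 125 + B$ ($h{\left(E,B \right)} = \left(49 + B\right) + 76 = 125 + B$)
$\sqrt{h{\left(-145,-127 \right)} - 31402} = \sqrt{\left(125 - 127\right) - 31402} = \sqrt{-2 - 31402} = \sqrt{-31404} = 2 i \sqrt{7851}$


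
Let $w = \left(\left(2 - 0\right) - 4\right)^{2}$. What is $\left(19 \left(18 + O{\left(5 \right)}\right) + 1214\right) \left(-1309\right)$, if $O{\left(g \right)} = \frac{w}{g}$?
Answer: $- \frac{10283504}{5} \approx -2.0567 \cdot 10^{6}$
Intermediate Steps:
$w = 4$ ($w = \left(\left(2 + 0\right) - 4\right)^{2} = \left(2 - 4\right)^{2} = \left(-2\right)^{2} = 4$)
$O{\left(g \right)} = \frac{4}{g}$
$\left(19 \left(18 + O{\left(5 \right)}\right) + 1214\right) \left(-1309\right) = \left(19 \left(18 + \frac{4}{5}\right) + 1214\right) \left(-1309\right) = \left(19 \cdot \frac{94}{5} + 1214\right) \left(-1309\right) = \left(\frac{1786}{5} + 1214\right) \left(-1309\right) = \frac{7856}{5} \left(-1309\right) = - \frac{10283504}{5}$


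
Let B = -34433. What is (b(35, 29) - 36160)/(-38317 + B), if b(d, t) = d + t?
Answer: 6016/12125 ≈ 0.49616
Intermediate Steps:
(b(35, 29) - 36160)/(-38317 + B) = ((35 + 29) - 36160)/(-38317 - 34433) = (64 - 36160)/(-72750) = -36096*(-1/72750) = 6016/12125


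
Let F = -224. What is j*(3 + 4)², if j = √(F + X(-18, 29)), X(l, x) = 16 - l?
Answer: 49*I*√190 ≈ 675.42*I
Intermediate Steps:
j = I*√190 (j = √(-224 + (16 - 1*(-18))) = √(-224 + (16 + 18)) = √(-224 + 34) = √(-190) = I*√190 ≈ 13.784*I)
j*(3 + 4)² = (I*√190)*(3 + 4)² = (I*√190)*7² = (I*√190)*49 = 49*I*√190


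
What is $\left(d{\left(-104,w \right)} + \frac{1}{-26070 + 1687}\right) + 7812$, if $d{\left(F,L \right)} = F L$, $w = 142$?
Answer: $- \frac{169608149}{24383} \approx -6956.0$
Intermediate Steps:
$\left(d{\left(-104,w \right)} + \frac{1}{-26070 + 1687}\right) + 7812 = \left(\left(-104\right) 142 + \frac{1}{-26070 + 1687}\right) + 7812 = \left(-14768 + \frac{1}{-24383}\right) + 7812 = \left(-14768 - \frac{1}{24383}\right) + 7812 = - \frac{360088145}{24383} + 7812 = - \frac{169608149}{24383}$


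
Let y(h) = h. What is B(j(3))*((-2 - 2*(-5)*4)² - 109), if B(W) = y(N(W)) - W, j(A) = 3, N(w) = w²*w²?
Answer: 104130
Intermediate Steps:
N(w) = w⁴
B(W) = W⁴ - W
B(j(3))*((-2 - 2*(-5)*4)² - 109) = (3⁴ - 1*3)*((-2 - 2*(-5)*4)² - 109) = (81 - 3)*((-2 + 10*4)² - 109) = 78*((-2 + 40)² - 109) = 78*(38² - 109) = 78*(1444 - 109) = 78*1335 = 104130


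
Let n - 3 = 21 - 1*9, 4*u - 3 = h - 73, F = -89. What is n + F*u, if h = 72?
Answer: -59/2 ≈ -29.500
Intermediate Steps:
u = 1/2 (u = 3/4 + (72 - 73)/4 = 3/4 + (1/4)*(-1) = 3/4 - 1/4 = 1/2 ≈ 0.50000)
n = 15 (n = 3 + (21 - 1*9) = 3 + (21 - 9) = 3 + 12 = 15)
n + F*u = 15 - 89*1/2 = 15 - 89/2 = -59/2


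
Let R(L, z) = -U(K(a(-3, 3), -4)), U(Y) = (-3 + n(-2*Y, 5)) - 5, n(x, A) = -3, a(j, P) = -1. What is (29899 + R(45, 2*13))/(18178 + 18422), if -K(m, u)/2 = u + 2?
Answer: 997/1220 ≈ 0.81721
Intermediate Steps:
K(m, u) = -4 - 2*u (K(m, u) = -2*(u + 2) = -2*(2 + u) = -4 - 2*u)
U(Y) = -11 (U(Y) = (-3 - 3) - 5 = -6 - 5 = -11)
R(L, z) = 11 (R(L, z) = -1*(-11) = 11)
(29899 + R(45, 2*13))/(18178 + 18422) = (29899 + 11)/(18178 + 18422) = 29910/36600 = 29910*(1/36600) = 997/1220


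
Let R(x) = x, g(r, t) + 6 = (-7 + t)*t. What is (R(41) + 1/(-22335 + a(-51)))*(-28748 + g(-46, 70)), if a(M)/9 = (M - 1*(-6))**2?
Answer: -2051091548/2055 ≈ -9.9810e+5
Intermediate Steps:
g(r, t) = -6 + t*(-7 + t) (g(r, t) = -6 + (-7 + t)*t = -6 + t*(-7 + t))
a(M) = 9*(6 + M)**2 (a(M) = 9*(M - 1*(-6))**2 = 9*(M + 6)**2 = 9*(6 + M)**2)
(R(41) + 1/(-22335 + a(-51)))*(-28748 + g(-46, 70)) = (41 + 1/(-22335 + 9*(6 - 51)**2))*(-28748 + (-6 + 70**2 - 7*70)) = (41 + 1/(-22335 + 9*(-45)**2))*(-28748 + (-6 + 4900 - 490)) = (41 + 1/(-22335 + 9*2025))*(-28748 + 4404) = (41 + 1/(-22335 + 18225))*(-24344) = (41 + 1/(-4110))*(-24344) = (41 - 1/4110)*(-24344) = (168509/4110)*(-24344) = -2051091548/2055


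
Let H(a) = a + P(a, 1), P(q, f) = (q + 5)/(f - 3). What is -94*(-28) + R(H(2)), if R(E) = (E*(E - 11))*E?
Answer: 20831/8 ≈ 2603.9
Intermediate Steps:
P(q, f) = (5 + q)/(-3 + f)
H(a) = -5/2 + a/2 (H(a) = a + (5 + a)/(-3 + 1) = a + (5 + a)/(-2) = a - (5 + a)/2 = a + (-5/2 - a/2) = -5/2 + a/2)
R(E) = E²*(-11 + E) (R(E) = (E*(-11 + E))*E = E²*(-11 + E))
-94*(-28) + R(H(2)) = -94*(-28) + (-5/2 + (½)*2)²*(-11 + (-5/2 + (½)*2)) = 2632 + (-5/2 + 1)²*(-11 + (-5/2 + 1)) = 2632 + (-3/2)²*(-11 - 3/2) = 2632 + (9/4)*(-25/2) = 2632 - 225/8 = 20831/8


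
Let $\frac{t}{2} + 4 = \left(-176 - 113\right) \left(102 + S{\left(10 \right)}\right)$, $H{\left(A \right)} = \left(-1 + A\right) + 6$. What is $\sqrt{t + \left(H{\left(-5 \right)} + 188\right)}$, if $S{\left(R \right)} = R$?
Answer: $2 i \sqrt{16139} \approx 254.08 i$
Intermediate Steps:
$H{\left(A \right)} = 5 + A$
$t = -64744$ ($t = -8 + 2 \left(-176 - 113\right) \left(102 + 10\right) = -8 + 2 \left(\left(-289\right) 112\right) = -8 + 2 \left(-32368\right) = -8 - 64736 = -64744$)
$\sqrt{t + \left(H{\left(-5 \right)} + 188\right)} = \sqrt{-64744 + \left(\left(5 - 5\right) + 188\right)} = \sqrt{-64744 + \left(0 + 188\right)} = \sqrt{-64744 + 188} = \sqrt{-64556} = 2 i \sqrt{16139}$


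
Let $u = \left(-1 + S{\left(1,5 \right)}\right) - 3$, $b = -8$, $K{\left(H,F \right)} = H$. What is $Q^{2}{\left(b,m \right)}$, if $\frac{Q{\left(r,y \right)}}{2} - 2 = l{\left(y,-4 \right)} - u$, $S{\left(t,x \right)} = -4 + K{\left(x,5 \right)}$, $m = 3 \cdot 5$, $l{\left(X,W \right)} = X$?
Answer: $1600$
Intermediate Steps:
$m = 15$
$S{\left(t,x \right)} = -4 + x$
$u = -3$ ($u = \left(-1 + \left(-4 + 5\right)\right) - 3 = \left(-1 + 1\right) - 3 = 0 - 3 = -3$)
$Q{\left(r,y \right)} = 10 + 2 y$ ($Q{\left(r,y \right)} = 4 + 2 \left(y - -3\right) = 4 + 2 \left(y + 3\right) = 4 + 2 \left(3 + y\right) = 4 + \left(6 + 2 y\right) = 10 + 2 y$)
$Q^{2}{\left(b,m \right)} = \left(10 + 2 \cdot 15\right)^{2} = \left(10 + 30\right)^{2} = 40^{2} = 1600$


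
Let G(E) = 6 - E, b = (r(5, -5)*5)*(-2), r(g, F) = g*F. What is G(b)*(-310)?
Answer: 75640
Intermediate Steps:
r(g, F) = F*g
b = 250 (b = (-5*5*5)*(-2) = -25*5*(-2) = -125*(-2) = 250)
G(b)*(-310) = (6 - 1*250)*(-310) = (6 - 250)*(-310) = -244*(-310) = 75640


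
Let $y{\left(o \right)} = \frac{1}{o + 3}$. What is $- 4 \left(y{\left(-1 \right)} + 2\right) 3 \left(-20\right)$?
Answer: $600$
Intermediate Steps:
$y{\left(o \right)} = \frac{1}{3 + o}$
$- 4 \left(y{\left(-1 \right)} + 2\right) 3 \left(-20\right) = - 4 \left(\frac{1}{3 - 1} + 2\right) 3 \left(-20\right) = - 4 \left(\frac{1}{2} + 2\right) 3 \left(-20\right) = - 4 \cdot \frac{5}{2} \cdot 3 \left(-20\right) = \left(-4\right) \frac{15}{2} \left(-20\right) = \left(-30\right) \left(-20\right) = 600$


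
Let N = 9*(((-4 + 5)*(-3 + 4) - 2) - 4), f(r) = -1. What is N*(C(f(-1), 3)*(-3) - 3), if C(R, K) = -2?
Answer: -135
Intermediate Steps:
N = -45 (N = 9*((1*1 - 2) - 4) = 9*((1 - 2) - 4) = 9*(-1 - 4) = 9*(-5) = -45)
N*(C(f(-1), 3)*(-3) - 3) = -45*(-2*(-3) - 3) = -45*(6 - 3) = -45*3 = -135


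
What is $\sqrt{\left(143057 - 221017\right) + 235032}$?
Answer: $4 \sqrt{9817} \approx 396.32$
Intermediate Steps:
$\sqrt{\left(143057 - 221017\right) + 235032} = \sqrt{-77960 + 235032} = \sqrt{157072} = 4 \sqrt{9817}$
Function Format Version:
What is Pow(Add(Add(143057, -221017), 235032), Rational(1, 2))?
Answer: Mul(4, Pow(9817, Rational(1, 2))) ≈ 396.32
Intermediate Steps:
Pow(Add(Add(143057, -221017), 235032), Rational(1, 2)) = Pow(Add(-77960, 235032), Rational(1, 2)) = Pow(157072, Rational(1, 2)) = Mul(4, Pow(9817, Rational(1, 2)))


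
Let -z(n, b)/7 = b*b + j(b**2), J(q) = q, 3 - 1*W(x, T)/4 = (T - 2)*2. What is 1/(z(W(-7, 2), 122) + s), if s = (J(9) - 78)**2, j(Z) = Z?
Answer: -1/203615 ≈ -4.9112e-6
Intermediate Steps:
W(x, T) = 28 - 8*T (W(x, T) = 12 - 4*(T - 2)*2 = 12 - 4*(-2 + T)*2 = 12 - 4*(-4 + 2*T) = 12 + (16 - 8*T) = 28 - 8*T)
z(n, b) = -14*b**2 (z(n, b) = -7*(b*b + b**2) = -7*(b**2 + b**2) = -14*b**2)
s = 4761 (s = (9 - 78)**2 = (-69)**2 = 4761)
1/(z(W(-7, 2), 122) + s) = 1/(-14*122**2 + 4761) = 1/(-14*14884 + 4761) = 1/(-208376 + 4761) = 1/(-203615) = -1/203615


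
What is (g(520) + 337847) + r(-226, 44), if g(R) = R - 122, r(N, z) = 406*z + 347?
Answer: 356456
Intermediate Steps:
r(N, z) = 347 + 406*z
g(R) = -122 + R
(g(520) + 337847) + r(-226, 44) = ((-122 + 520) + 337847) + (347 + 406*44) = (398 + 337847) + (347 + 17864) = 338245 + 18211 = 356456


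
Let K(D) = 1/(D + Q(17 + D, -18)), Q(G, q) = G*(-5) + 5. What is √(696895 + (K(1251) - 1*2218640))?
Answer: I*√9833157059451/2542 ≈ 1233.6*I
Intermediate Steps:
Q(G, q) = 5 - 5*G (Q(G, q) = -5*G + 5 = 5 - 5*G)
K(D) = 1/(-80 - 4*D) (K(D) = 1/(D + (5 - 5*(17 + D))) = 1/(D + (5 + (-85 - 5*D))) = 1/(D + (-80 - 5*D)) = 1/(-80 - 4*D))
√(696895 + (K(1251) - 1*2218640)) = √(696895 + (1/(4*(-20 - 1*1251)) - 1*2218640)) = √(696895 + (1/(4*(-20 - 1251)) - 2218640)) = √(696895 + ((¼)/(-1271) - 2218640)) = √(696895 + ((¼)*(-1/1271) - 2218640)) = √(696895 + (-1/5084 - 2218640)) = √(696895 - 11279565761/5084) = √(-7736551581/5084) = I*√9833157059451/2542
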